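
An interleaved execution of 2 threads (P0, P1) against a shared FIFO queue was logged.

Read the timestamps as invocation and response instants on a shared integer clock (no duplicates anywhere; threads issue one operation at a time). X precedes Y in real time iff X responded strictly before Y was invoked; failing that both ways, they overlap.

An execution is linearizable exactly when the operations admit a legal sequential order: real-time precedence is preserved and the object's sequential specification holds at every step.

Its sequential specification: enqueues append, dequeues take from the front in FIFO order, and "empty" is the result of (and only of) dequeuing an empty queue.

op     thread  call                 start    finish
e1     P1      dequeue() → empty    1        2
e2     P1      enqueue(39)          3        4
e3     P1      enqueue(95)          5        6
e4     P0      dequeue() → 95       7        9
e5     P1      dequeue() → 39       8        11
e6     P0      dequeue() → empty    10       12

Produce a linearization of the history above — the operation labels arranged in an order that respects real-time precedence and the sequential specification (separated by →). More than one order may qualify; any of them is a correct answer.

e1 → e2 → e3 → e5 → e4 → e6

after step 1 (e1 dequeue() → empty): queue <>
after step 2 (e2 enqueue(39)): queue <39>
after step 3 (e3 enqueue(95)): queue <39,95>
after step 4 (e5 dequeue() → 39): queue <95>
after step 5 (e4 dequeue() → 95): queue <>
after step 6 (e6 dequeue() → empty): queue <>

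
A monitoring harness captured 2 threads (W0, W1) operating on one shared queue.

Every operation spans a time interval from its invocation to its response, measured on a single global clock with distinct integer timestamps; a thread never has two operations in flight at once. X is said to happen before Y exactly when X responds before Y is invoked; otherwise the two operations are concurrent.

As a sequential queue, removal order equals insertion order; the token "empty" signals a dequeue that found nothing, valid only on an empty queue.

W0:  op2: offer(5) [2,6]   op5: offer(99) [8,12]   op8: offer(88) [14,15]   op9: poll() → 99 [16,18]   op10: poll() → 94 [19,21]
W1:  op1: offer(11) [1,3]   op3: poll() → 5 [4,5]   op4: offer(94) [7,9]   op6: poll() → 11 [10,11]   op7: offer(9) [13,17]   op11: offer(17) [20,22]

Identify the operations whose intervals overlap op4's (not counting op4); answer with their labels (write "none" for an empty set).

op5

overlap test against op4 [7,9]: concurrent iff the interval meets 7..9
op1 [1,3]: before
op2 [2,6]: before
op3 [4,5]: before
op5 [8,12]: concurrent
op6 [10,11]: after
op7 [13,17]: after
op8 [14,15]: after
op9 [16,18]: after
op10 [19,21]: after
op11 [20,22]: after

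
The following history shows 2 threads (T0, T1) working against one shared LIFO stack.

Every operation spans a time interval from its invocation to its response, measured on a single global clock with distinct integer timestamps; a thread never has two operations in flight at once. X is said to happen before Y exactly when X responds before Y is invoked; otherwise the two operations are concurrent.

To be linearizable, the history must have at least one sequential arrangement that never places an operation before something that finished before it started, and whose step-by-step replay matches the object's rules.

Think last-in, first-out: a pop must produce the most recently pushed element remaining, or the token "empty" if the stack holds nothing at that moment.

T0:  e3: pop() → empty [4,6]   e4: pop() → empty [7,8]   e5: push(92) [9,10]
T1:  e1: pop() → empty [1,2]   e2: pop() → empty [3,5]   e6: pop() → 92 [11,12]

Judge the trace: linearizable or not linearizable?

linearizable

a witness: e1, e2, e3, e4, e5, e6
after step 1 (e1 pop() → empty): stack <>
after step 2 (e2 pop() → empty): stack <>
after step 3 (e3 pop() → empty): stack <>
after step 4 (e4 pop() → empty): stack <>
after step 5 (e5 push(92)): stack <92>
after step 6 (e6 pop() → 92): stack <>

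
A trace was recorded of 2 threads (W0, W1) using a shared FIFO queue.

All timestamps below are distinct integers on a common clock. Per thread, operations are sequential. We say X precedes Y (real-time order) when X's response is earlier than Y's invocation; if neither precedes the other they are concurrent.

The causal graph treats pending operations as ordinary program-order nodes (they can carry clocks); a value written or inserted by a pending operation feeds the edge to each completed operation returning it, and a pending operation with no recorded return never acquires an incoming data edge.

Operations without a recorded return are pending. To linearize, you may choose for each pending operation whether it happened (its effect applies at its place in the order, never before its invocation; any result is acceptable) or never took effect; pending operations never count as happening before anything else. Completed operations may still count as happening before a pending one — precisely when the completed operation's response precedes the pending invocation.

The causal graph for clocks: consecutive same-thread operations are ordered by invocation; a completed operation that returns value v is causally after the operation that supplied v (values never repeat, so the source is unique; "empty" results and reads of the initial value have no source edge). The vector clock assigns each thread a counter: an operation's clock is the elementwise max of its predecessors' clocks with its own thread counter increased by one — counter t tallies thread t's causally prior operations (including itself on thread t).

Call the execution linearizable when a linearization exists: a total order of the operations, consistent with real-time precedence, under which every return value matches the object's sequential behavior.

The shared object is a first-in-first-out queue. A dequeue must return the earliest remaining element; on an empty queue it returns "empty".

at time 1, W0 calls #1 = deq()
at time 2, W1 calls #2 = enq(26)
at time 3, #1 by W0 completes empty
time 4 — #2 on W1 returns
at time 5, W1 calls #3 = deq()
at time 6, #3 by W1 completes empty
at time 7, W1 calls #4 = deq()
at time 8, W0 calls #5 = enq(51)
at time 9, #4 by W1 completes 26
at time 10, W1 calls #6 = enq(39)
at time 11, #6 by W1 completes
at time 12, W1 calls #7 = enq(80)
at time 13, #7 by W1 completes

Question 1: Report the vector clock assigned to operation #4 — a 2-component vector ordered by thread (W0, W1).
(0, 3)

VC(#2, invoked at 2): no causal predecessors; +1 on W1 → (0, 1)
VC(#1, invoked at 1): no causal predecessors; +1 on W0 → (1, 0)
VC(#3, invoked at 5): max of VC(#2)=(0, 1), then +1 on thread W1 → (0, 2)
VC(#5, invoked at 8): max of VC(#1)=(1, 0), then +1 on thread W0 → (2, 0)
VC(#4, invoked at 7): max of VC(#2)=(0, 1), VC(#3)=(0, 2), then +1 on thread W1 → (0, 3)
VC(#6, invoked at 10): max of VC(#4)=(0, 3), then +1 on thread W1 → (0, 4)
VC(#7, invoked at 12): max of VC(#6)=(0, 4), then +1 on thread W1 → (0, 5)
target: VC(#4) = (0, 3)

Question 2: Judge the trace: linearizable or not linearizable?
not linearizable

cut after 5 events: linearizable; cut after 6 events (#3 responds, time 6): not linearizable
3 completed operations, 2 real-time-consistent orders — every FIFO queue replay fails
for example #1, #2, #3 fails at step 3: #3 deq() → empty is not legal there
for example #2, #1, #3 fails at step 2: #1 deq() → empty is not legal there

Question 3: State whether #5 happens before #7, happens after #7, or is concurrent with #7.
concurrent

#5 spans [8,…), #7 spans [12,13]
the intervals overlap in both directions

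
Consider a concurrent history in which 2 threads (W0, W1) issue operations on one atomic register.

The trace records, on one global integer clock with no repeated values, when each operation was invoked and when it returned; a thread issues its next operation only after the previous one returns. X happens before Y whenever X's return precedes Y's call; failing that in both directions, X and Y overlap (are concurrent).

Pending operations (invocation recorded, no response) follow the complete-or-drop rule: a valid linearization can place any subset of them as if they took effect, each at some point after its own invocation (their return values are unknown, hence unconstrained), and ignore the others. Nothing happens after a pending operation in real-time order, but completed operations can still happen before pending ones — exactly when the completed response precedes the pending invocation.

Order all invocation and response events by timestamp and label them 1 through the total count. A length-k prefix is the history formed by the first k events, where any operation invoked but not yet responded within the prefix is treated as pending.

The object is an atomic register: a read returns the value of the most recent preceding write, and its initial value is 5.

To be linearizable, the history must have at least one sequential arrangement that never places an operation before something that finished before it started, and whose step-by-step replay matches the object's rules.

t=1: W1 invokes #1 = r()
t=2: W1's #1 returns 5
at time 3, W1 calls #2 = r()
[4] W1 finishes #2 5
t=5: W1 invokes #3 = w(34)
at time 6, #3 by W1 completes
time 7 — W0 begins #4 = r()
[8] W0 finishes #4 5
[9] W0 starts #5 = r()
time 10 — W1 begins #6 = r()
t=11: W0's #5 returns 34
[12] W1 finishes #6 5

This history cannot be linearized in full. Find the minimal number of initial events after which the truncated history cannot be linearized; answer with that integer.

events 1..7 are still linearizable — one witness is #1, #2, #3:
step 1: #1 r() → 5 — value 5
step 2: #2 r() → 5 — value 5
step 3: #3 w(34) — value 34
with event 8 included (#4 responding at time 8), all real-time-consistent orders fail
one such order, #1, #2, #3, #4, breaks at step 4 where #4 r() → 5 is illegal

8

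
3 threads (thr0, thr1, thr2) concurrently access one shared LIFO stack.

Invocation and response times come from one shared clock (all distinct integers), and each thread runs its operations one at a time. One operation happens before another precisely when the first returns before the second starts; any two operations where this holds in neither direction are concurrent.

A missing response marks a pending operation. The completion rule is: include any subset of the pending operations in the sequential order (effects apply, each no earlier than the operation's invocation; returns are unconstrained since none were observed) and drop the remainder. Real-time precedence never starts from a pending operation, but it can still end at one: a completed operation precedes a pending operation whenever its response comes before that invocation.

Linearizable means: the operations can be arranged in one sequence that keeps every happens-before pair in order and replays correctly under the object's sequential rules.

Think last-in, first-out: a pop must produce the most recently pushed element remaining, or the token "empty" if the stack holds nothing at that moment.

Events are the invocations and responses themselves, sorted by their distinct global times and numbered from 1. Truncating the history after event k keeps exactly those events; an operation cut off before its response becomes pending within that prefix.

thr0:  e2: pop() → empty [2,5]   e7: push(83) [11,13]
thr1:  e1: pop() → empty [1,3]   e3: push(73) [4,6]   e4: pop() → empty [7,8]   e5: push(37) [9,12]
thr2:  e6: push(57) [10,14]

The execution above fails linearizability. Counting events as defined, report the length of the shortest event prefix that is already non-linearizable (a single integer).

8

events 1..7 are still linearizable — one witness is e1, e2, e3:
after step 1 (e1 pop() → empty): stack <>
after step 2 (e2 pop() → empty): stack <>
after step 3 (e3 push(73)): stack <73>
with event 8 included (e4 responding at time 8), all real-time-consistent orders fail
for example e1, e2, e3, e4 fails at step 4: e4 pop() → empty is not legal there
for example e1, e3, e2, e4 fails at step 3: e2 pop() → empty is not legal there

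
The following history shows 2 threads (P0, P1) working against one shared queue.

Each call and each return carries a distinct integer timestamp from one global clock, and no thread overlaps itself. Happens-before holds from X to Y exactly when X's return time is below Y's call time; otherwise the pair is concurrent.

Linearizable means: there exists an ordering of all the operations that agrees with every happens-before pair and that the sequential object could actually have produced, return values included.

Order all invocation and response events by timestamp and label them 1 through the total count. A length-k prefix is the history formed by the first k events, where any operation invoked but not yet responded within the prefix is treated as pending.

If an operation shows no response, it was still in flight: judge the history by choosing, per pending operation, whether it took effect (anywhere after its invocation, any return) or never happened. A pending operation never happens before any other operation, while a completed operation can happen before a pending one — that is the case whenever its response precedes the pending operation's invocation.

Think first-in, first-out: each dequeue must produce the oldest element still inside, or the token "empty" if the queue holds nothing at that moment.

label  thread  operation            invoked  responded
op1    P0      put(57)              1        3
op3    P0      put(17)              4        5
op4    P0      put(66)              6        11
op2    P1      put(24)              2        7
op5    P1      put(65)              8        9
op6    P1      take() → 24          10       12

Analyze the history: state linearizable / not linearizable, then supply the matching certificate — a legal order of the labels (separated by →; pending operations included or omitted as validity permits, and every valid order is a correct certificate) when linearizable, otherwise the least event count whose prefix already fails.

after step 1 (op2 put(24)): queue <24>
after step 2 (op1 put(57)): queue <24,57>
after step 3 (op3 put(17)): queue <24,57,17>
after step 4 (op4 put(66)): queue <24,57,17,66>
after step 5 (op5 put(65)): queue <24,57,17,66,65>
after step 6 (op6 take() → 24): queue <57,17,66,65>

linearizable — witness: op2 → op1 → op3 → op4 → op5 → op6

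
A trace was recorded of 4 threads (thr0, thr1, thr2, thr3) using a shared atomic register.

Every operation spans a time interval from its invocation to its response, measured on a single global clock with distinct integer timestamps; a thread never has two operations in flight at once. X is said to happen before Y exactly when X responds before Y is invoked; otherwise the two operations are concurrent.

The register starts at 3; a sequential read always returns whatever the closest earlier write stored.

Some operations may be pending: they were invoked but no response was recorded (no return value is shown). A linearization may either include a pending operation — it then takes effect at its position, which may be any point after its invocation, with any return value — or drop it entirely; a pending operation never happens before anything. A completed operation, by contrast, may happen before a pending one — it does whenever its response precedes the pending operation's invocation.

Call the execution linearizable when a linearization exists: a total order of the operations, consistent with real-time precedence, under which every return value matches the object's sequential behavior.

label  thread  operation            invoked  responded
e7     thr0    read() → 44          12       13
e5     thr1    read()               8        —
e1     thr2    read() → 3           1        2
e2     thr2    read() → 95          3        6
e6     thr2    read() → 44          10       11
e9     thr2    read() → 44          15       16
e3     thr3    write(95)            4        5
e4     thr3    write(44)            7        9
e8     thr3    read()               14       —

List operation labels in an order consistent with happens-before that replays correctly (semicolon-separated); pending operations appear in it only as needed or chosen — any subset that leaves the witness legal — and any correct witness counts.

after step 1 (e1 read() → 3): value 3
after step 2 (e3 write(95)): value 95
after step 3 (e2 read() → 95): value 95
after step 4 (e4 write(44)): value 44
after step 5 (e5 read() (pending, included)): value 44
after step 6 (e6 read() → 44): value 44
after step 7 (e7 read() → 44): value 44
after step 8 (e8 read() (pending, included)): value 44
after step 9 (e9 read() → 44): value 44

e1; e3; e2; e4; e5; e6; e7; e8; e9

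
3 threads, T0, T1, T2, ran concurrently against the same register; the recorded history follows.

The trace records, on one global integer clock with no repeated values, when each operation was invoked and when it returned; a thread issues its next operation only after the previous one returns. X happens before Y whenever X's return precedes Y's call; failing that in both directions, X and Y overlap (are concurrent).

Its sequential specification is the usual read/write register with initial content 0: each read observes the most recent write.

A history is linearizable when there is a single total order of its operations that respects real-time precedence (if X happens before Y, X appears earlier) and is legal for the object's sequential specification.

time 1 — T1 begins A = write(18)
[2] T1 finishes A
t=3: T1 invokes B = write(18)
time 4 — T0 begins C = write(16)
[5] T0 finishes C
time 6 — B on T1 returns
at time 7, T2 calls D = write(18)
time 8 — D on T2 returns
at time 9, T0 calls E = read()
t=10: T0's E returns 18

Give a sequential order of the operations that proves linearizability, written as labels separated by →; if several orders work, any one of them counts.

A → B → C → D → E

1. A write(18), leaving value 18
2. B write(18), leaving value 18
3. C write(16), leaving value 16
4. D write(18), leaving value 18
5. E read() → 18, leaving value 18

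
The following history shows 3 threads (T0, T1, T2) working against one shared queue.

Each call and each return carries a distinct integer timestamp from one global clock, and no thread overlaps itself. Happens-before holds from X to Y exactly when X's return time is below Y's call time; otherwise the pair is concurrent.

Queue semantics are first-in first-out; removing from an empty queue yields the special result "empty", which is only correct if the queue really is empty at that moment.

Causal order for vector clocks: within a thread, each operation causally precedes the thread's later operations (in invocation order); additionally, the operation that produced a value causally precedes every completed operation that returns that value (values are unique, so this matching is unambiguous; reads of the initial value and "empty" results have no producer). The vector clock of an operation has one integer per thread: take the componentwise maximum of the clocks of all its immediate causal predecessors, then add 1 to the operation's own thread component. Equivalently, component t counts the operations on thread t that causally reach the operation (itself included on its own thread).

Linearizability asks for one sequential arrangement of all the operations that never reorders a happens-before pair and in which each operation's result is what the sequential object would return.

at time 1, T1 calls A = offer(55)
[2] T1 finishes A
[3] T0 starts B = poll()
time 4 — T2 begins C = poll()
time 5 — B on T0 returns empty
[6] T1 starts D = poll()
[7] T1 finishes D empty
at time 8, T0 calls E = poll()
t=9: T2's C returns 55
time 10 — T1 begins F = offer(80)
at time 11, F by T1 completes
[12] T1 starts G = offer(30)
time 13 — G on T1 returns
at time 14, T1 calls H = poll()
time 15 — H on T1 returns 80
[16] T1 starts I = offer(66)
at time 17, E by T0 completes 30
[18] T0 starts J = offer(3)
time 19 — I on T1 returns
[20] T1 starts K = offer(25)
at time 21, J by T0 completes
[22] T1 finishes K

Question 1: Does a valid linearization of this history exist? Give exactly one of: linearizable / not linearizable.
a witness: A, C, B, D, F, G, H, E, I, J, K
step 1: A offer(55) — queue <55>
step 2: C poll() → 55 — queue <>
step 3: B poll() → empty — queue <>
step 4: D poll() → empty — queue <>
step 5: F offer(80) — queue <80>
step 6: G offer(30) — queue <80,30>
step 7: H poll() → 80 — queue <30>
step 8: E poll() → 30 — queue <>
step 9: I offer(66) — queue <66>
step 10: J offer(3) — queue <66,3>
step 11: K offer(25) — queue <66,3,25>

linearizable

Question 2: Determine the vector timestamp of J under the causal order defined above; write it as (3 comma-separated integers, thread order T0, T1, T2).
invoked at 1, A has no predecessors; its own T1 bump gives (0, 1, 0)
invoked at 3, B has no predecessors; its own T0 bump gives (1, 0, 0)
C, invoked 4, takes VC(A)=(0, 1, 0) under max, adds 1 for T2 → (0, 1, 1)
D, invoked 6, takes VC(A)=(0, 1, 0) under max, adds 1 for T1 → (0, 2, 0)
F, invoked 10, takes VC(D)=(0, 2, 0) under max, adds 1 for T1 → (0, 3, 0)
G, invoked 12, takes VC(F)=(0, 3, 0) under max, adds 1 for T1 → (0, 4, 0)
H, invoked 14, takes VC(F)=(0, 3, 0), VC(G)=(0, 4, 0) under max, adds 1 for T1 → (0, 5, 0)
I, invoked 16, takes VC(H)=(0, 5, 0) under max, adds 1 for T1 → (0, 6, 0)
E, invoked 8, takes VC(B)=(1, 0, 0), VC(G)=(0, 4, 0) under max, adds 1 for T0 → (2, 4, 0)
K, invoked 20, takes VC(I)=(0, 6, 0) under max, adds 1 for T1 → (0, 7, 0)
J, invoked 18, takes VC(E)=(2, 4, 0) under max, adds 1 for T0 → (3, 4, 0)
target: VC(J) = (3, 4, 0)

(3, 4, 0)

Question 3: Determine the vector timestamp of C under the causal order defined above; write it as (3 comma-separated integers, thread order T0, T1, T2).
root op A, invoked 1: fresh clock plus T1's own tick → (0, 1, 0)
root op B, invoked 3: fresh clock plus T0's own tick → (1, 0, 0)
VC(C, invoked at 4): max of VC(A)=(0, 1, 0), then +1 on thread T2 → (0, 1, 1)
VC(D, invoked at 6): max of VC(A)=(0, 1, 0), then +1 on thread T1 → (0, 2, 0)
VC(F, invoked at 10): max of VC(D)=(0, 2, 0), then +1 on thread T1 → (0, 3, 0)
VC(G, invoked at 12): max of VC(F)=(0, 3, 0), then +1 on thread T1 → (0, 4, 0)
VC(H, invoked at 14): max of VC(F)=(0, 3, 0), VC(G)=(0, 4, 0), then +1 on thread T1 → (0, 5, 0)
VC(I, invoked at 16): max of VC(H)=(0, 5, 0), then +1 on thread T1 → (0, 6, 0)
VC(E, invoked at 8): max of VC(B)=(1, 0, 0), VC(G)=(0, 4, 0), then +1 on thread T0 → (2, 4, 0)
VC(K, invoked at 20): max of VC(I)=(0, 6, 0), then +1 on thread T1 → (0, 7, 0)
VC(J, invoked at 18): max of VC(E)=(2, 4, 0), then +1 on thread T0 → (3, 4, 0)
target: VC(C) = (0, 1, 1)

(0, 1, 1)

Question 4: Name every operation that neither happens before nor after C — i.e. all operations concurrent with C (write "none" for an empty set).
C runs from 4 to 9; window-overlapping ops are concurrent
A [1,2]: before
B [3,5]: concurrent
D [6,7]: concurrent
E [8,17]: concurrent
F [10,11]: after
G [12,13]: after
H [14,15]: after
I [16,19]: after
J [18,21]: after
K [20,22]: after

B, D, E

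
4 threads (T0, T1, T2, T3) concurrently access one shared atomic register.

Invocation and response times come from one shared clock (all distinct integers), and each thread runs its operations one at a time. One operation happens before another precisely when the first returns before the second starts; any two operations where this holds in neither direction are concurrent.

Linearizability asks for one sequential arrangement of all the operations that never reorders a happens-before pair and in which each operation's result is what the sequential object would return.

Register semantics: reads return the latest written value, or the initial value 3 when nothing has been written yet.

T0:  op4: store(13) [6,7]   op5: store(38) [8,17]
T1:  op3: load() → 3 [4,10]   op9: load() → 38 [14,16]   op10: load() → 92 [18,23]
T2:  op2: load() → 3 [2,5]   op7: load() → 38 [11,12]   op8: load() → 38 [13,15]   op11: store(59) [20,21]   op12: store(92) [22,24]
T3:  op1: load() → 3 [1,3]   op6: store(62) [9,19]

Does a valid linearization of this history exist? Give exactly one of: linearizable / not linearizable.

linearizable

a witness: op1, op2, op3, op4, op5, op7, op8, op9, op6, op11, op12, op10
1. op1 load() → 3, leaving value 3
2. op2 load() → 3, leaving value 3
3. op3 load() → 3, leaving value 3
4. op4 store(13), leaving value 13
5. op5 store(38), leaving value 38
6. op7 load() → 38, leaving value 38
7. op8 load() → 38, leaving value 38
8. op9 load() → 38, leaving value 38
9. op6 store(62), leaving value 62
10. op11 store(59), leaving value 59
11. op12 store(92), leaving value 92
12. op10 load() → 92, leaving value 92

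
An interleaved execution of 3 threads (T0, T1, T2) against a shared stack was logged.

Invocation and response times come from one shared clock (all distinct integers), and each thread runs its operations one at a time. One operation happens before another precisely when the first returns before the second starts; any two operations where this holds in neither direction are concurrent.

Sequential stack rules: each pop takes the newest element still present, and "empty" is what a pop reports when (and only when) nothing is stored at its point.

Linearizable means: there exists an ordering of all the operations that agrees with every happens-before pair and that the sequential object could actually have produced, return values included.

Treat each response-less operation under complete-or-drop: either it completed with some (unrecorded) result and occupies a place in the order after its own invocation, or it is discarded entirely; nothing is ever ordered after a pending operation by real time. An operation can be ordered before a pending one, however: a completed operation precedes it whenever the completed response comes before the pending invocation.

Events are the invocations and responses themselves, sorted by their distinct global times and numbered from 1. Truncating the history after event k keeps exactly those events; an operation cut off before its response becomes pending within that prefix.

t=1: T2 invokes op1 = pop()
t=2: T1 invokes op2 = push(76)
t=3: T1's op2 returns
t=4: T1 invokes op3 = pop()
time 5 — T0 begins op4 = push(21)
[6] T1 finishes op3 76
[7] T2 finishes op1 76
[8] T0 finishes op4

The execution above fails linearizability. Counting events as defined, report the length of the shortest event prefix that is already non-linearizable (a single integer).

one valid order for events 1..6 is op1, op2, op3:
1. op1 pop() (pending, included), leaving stack <>
2. op2 push(76), leaving stack <76>
3. op3 pop() → 76, leaving stack <>
once event 7 joins (op1's response, time 7), exhaustive search finds no witness
completion choices over the 1 pending operation (op4) were checked; none helps
for example op1, op2, op3 (pending dropped) fails at step 1: op1 pop() → 76 is not legal there
for example op2, op1, op3 (pending dropped) fails at step 3: op3 pop() → 76 is not legal there

7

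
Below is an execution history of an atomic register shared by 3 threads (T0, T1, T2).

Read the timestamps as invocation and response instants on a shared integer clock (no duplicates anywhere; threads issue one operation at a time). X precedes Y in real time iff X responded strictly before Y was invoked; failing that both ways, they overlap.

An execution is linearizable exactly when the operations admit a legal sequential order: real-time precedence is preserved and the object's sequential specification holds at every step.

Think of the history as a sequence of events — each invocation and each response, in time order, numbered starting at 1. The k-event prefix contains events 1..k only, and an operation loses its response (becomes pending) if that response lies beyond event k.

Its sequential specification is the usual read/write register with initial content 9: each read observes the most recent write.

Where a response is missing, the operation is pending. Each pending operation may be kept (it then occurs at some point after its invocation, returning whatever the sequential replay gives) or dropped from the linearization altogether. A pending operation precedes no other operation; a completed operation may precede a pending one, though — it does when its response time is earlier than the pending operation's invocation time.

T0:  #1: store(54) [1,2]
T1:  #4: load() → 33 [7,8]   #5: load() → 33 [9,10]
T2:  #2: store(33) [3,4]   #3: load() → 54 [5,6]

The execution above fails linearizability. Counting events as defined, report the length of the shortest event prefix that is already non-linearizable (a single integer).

6

a valid linearization of events 1..5 exists, for instance #1, #2:
step 1: #1 store(54) — value 54
step 2: #2 store(33) — value 33
once event 6 joins (#3's response, time 6), exhaustive search finds no witness
sample order #1, #2, #3 stalls at step 3 — #3 load() → 54 has no legal effect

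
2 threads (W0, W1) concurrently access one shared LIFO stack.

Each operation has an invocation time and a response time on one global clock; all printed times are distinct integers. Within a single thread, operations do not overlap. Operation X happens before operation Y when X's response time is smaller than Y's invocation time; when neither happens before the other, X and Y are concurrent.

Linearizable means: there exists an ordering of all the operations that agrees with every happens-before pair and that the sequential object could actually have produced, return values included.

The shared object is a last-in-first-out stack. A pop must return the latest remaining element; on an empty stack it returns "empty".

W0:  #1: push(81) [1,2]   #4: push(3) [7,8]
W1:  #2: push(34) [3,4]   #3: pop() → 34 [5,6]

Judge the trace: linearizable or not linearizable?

linearizable

witness order: #1, #2, #3, #4
after step 1 (#1 push(81)): stack <81>
after step 2 (#2 push(34)): stack <81,34>
after step 3 (#3 pop() → 34): stack <81>
after step 4 (#4 push(3)): stack <81,3>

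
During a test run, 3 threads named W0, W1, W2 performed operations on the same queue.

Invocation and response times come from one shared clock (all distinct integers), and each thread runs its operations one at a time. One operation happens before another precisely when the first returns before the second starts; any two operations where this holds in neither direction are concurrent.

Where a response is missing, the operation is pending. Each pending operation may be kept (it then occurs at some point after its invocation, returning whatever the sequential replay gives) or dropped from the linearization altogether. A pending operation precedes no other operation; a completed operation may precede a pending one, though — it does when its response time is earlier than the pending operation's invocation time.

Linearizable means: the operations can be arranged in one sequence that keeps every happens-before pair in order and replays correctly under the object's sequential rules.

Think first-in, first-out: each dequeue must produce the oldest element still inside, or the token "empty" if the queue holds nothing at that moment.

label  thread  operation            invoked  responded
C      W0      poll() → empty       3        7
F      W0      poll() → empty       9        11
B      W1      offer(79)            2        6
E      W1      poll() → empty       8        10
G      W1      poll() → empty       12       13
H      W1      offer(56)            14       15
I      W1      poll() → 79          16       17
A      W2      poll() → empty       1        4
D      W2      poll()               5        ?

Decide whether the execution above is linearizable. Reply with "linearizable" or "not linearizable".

cut after 16 events: linearizable; cut after 17 events (I responds, time 17): not linearizable
every one of the 12 real-time-consistent orders over 8 completed queue ops fails the sequential spec
completion choices over the 1 pending operation (D) were checked; none helps
e.g. A, B, C, E, F, G, H, I (pending dropped): illegal at step 3, since C poll() → empty cannot apply there
e.g. A, B, C, F, E, G, H, I (pending dropped): illegal at step 3, since C poll() → empty cannot apply there

not linearizable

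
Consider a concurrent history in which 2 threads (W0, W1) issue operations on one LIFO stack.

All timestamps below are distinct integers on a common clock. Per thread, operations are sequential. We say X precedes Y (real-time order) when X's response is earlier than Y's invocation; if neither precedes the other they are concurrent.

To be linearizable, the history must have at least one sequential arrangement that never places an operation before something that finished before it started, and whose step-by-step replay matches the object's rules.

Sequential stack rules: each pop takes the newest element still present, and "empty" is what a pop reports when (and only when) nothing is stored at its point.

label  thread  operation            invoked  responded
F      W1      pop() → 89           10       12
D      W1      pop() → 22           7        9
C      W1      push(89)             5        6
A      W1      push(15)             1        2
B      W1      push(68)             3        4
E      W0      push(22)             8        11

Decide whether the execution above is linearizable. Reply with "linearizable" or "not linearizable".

linearizable

a witness: A, B, C, E, D, F
1. A push(15), leaving stack <15>
2. B push(68), leaving stack <15,68>
3. C push(89), leaving stack <15,68,89>
4. E push(22), leaving stack <15,68,89,22>
5. D pop() → 22, leaving stack <15,68,89>
6. F pop() → 89, leaving stack <15,68>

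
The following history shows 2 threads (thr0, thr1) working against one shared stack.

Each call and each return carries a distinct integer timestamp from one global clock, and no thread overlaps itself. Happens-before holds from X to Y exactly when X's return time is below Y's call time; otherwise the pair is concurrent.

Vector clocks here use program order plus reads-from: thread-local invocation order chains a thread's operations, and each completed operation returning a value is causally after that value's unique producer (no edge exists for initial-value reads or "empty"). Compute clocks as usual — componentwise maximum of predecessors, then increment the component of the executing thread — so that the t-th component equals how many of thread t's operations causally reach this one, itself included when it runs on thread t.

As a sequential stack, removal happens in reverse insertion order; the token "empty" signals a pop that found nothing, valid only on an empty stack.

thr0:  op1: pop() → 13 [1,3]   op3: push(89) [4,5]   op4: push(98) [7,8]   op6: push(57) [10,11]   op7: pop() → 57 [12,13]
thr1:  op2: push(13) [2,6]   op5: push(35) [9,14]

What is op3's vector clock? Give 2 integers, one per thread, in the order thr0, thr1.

(2, 1)

no predecessors for op2 (invoked 2): thr1 increments from zero → (0, 1)
invoked at 9, op5 merges VC(op2)=(0, 1) and bumps thr1's slot → (0, 2)
invoked at 1, op1 merges VC(op2)=(0, 1) and bumps thr0's slot → (1, 1)
invoked at 4, op3 merges VC(op1)=(1, 1) and bumps thr0's slot → (2, 1)
invoked at 7, op4 merges VC(op3)=(2, 1) and bumps thr0's slot → (3, 1)
invoked at 10, op6 merges VC(op4)=(3, 1) and bumps thr0's slot → (4, 1)
invoked at 12, op7 merges VC(op6)=(4, 1) and bumps thr0's slot → (5, 1)
target: VC(op3) = (2, 1)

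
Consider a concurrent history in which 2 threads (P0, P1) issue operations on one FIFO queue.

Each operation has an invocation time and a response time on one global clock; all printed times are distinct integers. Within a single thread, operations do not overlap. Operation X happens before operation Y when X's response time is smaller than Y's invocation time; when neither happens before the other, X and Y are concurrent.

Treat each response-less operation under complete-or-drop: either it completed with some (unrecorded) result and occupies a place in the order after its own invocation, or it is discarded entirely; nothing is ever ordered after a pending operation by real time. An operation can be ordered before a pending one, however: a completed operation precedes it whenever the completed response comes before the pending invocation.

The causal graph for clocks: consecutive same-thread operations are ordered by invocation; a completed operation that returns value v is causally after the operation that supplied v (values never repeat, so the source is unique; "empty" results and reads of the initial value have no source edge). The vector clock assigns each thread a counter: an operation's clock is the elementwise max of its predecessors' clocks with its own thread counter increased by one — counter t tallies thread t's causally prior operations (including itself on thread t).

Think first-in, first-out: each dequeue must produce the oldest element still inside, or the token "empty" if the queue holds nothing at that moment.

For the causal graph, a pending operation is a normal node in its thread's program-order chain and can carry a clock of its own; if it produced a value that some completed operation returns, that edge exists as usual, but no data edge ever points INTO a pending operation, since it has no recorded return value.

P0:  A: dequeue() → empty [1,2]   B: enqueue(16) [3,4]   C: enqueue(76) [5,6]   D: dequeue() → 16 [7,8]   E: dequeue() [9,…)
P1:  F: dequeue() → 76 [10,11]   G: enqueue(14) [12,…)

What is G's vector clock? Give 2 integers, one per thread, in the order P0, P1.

no predecessors for A (invoked 1): P0 increments from zero → (1, 0)
from VC(A)=(1, 0), B (invoked 3) maxes components and bumps P0 → (2, 0)
from VC(B)=(2, 0), C (invoked 5) maxes components and bumps P0 → (3, 0)
from VC(C)=(3, 0), F (invoked 10) maxes components and bumps P1 → (3, 1)
from VC(B)=(2, 0), VC(C)=(3, 0), D (invoked 7) maxes components and bumps P0 → (4, 0)
from VC(F)=(3, 1), G (invoked 12) maxes components and bumps P1 → (3, 2)
from VC(D)=(4, 0), E (invoked 9) maxes components and bumps P0 → (5, 0)
target: VC(G) = (3, 2)

(3, 2)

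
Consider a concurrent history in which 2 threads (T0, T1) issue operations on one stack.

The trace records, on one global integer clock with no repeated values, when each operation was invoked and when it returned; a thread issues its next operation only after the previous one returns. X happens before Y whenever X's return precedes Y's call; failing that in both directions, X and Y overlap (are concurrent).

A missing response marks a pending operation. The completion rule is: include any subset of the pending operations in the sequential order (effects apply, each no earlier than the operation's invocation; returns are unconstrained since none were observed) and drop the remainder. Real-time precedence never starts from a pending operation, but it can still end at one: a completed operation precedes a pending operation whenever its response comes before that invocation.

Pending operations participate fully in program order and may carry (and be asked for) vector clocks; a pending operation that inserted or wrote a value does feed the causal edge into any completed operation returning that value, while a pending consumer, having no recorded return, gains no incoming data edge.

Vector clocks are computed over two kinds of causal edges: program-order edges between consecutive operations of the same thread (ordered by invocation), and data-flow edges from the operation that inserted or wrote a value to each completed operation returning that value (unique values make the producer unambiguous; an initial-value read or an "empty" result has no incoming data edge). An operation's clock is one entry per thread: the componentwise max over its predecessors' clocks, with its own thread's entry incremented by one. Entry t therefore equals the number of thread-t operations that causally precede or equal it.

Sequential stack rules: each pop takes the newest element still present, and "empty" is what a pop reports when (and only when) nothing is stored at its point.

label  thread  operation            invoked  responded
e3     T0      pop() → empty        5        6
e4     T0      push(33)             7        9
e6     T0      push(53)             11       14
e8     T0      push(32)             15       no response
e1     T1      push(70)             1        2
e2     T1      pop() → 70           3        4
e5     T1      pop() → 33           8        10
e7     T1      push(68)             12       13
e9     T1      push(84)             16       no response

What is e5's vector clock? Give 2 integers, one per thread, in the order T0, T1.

e1 (invocation 1): nothing precedes it; T1's component alone gives (0, 1)
e3 (invocation 5): nothing precedes it; T0's component alone gives (1, 0)
invoked at 3, e2 merges VC(e1)=(0, 1) and bumps T1's slot → (0, 2)
invoked at 7, e4 merges VC(e3)=(1, 0) and bumps T0's slot → (2, 0)
invoked at 11, e6 merges VC(e4)=(2, 0) and bumps T0's slot → (3, 0)
invoked at 15, e8 merges VC(e6)=(3, 0) and bumps T0's slot → (4, 0)
invoked at 8, e5 merges VC(e2)=(0, 2), VC(e4)=(2, 0) and bumps T1's slot → (2, 3)
invoked at 12, e7 merges VC(e5)=(2, 3) and bumps T1's slot → (2, 4)
invoked at 16, e9 merges VC(e7)=(2, 4) and bumps T1's slot → (2, 5)
target: VC(e5) = (2, 3)

(2, 3)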